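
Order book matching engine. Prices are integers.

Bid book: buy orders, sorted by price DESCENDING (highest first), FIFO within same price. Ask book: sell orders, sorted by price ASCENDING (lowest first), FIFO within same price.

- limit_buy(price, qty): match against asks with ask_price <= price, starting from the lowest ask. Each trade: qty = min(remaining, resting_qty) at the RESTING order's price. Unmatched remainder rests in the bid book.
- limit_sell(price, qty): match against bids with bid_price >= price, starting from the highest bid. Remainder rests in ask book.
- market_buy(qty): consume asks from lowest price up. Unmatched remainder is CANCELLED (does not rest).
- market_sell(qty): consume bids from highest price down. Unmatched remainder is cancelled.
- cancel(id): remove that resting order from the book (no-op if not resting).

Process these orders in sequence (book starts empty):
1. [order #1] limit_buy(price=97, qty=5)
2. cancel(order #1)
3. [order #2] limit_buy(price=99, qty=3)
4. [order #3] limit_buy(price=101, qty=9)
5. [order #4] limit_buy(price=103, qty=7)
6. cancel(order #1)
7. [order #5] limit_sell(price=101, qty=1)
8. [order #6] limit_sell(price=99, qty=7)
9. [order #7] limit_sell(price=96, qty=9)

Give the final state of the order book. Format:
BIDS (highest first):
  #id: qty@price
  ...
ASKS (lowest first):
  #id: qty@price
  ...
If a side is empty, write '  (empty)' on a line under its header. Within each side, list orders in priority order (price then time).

After op 1 [order #1] limit_buy(price=97, qty=5): fills=none; bids=[#1:5@97] asks=[-]
After op 2 cancel(order #1): fills=none; bids=[-] asks=[-]
After op 3 [order #2] limit_buy(price=99, qty=3): fills=none; bids=[#2:3@99] asks=[-]
After op 4 [order #3] limit_buy(price=101, qty=9): fills=none; bids=[#3:9@101 #2:3@99] asks=[-]
After op 5 [order #4] limit_buy(price=103, qty=7): fills=none; bids=[#4:7@103 #3:9@101 #2:3@99] asks=[-]
After op 6 cancel(order #1): fills=none; bids=[#4:7@103 #3:9@101 #2:3@99] asks=[-]
After op 7 [order #5] limit_sell(price=101, qty=1): fills=#4x#5:1@103; bids=[#4:6@103 #3:9@101 #2:3@99] asks=[-]
After op 8 [order #6] limit_sell(price=99, qty=7): fills=#4x#6:6@103 #3x#6:1@101; bids=[#3:8@101 #2:3@99] asks=[-]
After op 9 [order #7] limit_sell(price=96, qty=9): fills=#3x#7:8@101 #2x#7:1@99; bids=[#2:2@99] asks=[-]

Answer: BIDS (highest first):
  #2: 2@99
ASKS (lowest first):
  (empty)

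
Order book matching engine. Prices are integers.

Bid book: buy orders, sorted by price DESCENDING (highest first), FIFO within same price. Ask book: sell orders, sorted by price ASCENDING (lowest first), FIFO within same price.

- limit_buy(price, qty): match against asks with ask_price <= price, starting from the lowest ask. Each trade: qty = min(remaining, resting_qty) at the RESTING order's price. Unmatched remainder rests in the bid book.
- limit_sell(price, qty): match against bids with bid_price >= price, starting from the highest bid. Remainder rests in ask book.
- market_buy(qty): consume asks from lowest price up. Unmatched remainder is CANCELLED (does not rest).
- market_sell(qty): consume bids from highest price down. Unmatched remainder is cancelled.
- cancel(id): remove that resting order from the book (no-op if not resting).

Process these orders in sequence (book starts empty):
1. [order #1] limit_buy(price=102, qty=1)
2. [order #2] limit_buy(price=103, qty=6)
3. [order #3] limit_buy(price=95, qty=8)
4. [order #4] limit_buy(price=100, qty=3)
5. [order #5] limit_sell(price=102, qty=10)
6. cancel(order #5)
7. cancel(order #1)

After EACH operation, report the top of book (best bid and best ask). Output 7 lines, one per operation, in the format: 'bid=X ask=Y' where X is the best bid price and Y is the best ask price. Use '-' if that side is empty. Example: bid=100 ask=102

Answer: bid=102 ask=-
bid=103 ask=-
bid=103 ask=-
bid=103 ask=-
bid=100 ask=102
bid=100 ask=-
bid=100 ask=-

Derivation:
After op 1 [order #1] limit_buy(price=102, qty=1): fills=none; bids=[#1:1@102] asks=[-]
After op 2 [order #2] limit_buy(price=103, qty=6): fills=none; bids=[#2:6@103 #1:1@102] asks=[-]
After op 3 [order #3] limit_buy(price=95, qty=8): fills=none; bids=[#2:6@103 #1:1@102 #3:8@95] asks=[-]
After op 4 [order #4] limit_buy(price=100, qty=3): fills=none; bids=[#2:6@103 #1:1@102 #4:3@100 #3:8@95] asks=[-]
After op 5 [order #5] limit_sell(price=102, qty=10): fills=#2x#5:6@103 #1x#5:1@102; bids=[#4:3@100 #3:8@95] asks=[#5:3@102]
After op 6 cancel(order #5): fills=none; bids=[#4:3@100 #3:8@95] asks=[-]
After op 7 cancel(order #1): fills=none; bids=[#4:3@100 #3:8@95] asks=[-]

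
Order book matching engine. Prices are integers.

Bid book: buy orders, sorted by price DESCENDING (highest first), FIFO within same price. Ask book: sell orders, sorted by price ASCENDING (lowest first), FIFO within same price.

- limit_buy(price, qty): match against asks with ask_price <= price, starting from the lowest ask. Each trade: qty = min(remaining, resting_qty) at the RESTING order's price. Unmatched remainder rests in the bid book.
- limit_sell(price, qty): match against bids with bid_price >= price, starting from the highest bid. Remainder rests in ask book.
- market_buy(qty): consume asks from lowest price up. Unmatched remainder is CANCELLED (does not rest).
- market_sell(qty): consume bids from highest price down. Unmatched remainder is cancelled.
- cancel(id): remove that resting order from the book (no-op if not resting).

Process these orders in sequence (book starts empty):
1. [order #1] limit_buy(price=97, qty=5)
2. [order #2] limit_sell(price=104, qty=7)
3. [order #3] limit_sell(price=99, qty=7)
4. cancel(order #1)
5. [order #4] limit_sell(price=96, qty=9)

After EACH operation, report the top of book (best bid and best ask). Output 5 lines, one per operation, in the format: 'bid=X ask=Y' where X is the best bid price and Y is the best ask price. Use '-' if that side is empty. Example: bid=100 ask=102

Answer: bid=97 ask=-
bid=97 ask=104
bid=97 ask=99
bid=- ask=99
bid=- ask=96

Derivation:
After op 1 [order #1] limit_buy(price=97, qty=5): fills=none; bids=[#1:5@97] asks=[-]
After op 2 [order #2] limit_sell(price=104, qty=7): fills=none; bids=[#1:5@97] asks=[#2:7@104]
After op 3 [order #3] limit_sell(price=99, qty=7): fills=none; bids=[#1:5@97] asks=[#3:7@99 #2:7@104]
After op 4 cancel(order #1): fills=none; bids=[-] asks=[#3:7@99 #2:7@104]
After op 5 [order #4] limit_sell(price=96, qty=9): fills=none; bids=[-] asks=[#4:9@96 #3:7@99 #2:7@104]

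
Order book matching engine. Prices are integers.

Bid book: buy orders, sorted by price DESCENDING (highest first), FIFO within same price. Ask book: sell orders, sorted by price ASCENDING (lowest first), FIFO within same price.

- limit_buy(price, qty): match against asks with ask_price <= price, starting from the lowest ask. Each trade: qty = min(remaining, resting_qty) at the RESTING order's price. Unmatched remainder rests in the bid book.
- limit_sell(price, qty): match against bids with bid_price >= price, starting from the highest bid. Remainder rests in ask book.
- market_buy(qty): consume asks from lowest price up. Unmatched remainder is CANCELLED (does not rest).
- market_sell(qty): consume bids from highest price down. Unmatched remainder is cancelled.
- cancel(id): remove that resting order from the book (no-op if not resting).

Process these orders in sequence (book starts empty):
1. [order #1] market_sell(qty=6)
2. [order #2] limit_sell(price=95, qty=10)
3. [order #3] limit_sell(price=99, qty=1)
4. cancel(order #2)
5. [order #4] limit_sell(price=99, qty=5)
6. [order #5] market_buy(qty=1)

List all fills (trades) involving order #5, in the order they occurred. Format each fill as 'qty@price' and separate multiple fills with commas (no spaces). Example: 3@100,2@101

Answer: 1@99

Derivation:
After op 1 [order #1] market_sell(qty=6): fills=none; bids=[-] asks=[-]
After op 2 [order #2] limit_sell(price=95, qty=10): fills=none; bids=[-] asks=[#2:10@95]
After op 3 [order #3] limit_sell(price=99, qty=1): fills=none; bids=[-] asks=[#2:10@95 #3:1@99]
After op 4 cancel(order #2): fills=none; bids=[-] asks=[#3:1@99]
After op 5 [order #4] limit_sell(price=99, qty=5): fills=none; bids=[-] asks=[#3:1@99 #4:5@99]
After op 6 [order #5] market_buy(qty=1): fills=#5x#3:1@99; bids=[-] asks=[#4:5@99]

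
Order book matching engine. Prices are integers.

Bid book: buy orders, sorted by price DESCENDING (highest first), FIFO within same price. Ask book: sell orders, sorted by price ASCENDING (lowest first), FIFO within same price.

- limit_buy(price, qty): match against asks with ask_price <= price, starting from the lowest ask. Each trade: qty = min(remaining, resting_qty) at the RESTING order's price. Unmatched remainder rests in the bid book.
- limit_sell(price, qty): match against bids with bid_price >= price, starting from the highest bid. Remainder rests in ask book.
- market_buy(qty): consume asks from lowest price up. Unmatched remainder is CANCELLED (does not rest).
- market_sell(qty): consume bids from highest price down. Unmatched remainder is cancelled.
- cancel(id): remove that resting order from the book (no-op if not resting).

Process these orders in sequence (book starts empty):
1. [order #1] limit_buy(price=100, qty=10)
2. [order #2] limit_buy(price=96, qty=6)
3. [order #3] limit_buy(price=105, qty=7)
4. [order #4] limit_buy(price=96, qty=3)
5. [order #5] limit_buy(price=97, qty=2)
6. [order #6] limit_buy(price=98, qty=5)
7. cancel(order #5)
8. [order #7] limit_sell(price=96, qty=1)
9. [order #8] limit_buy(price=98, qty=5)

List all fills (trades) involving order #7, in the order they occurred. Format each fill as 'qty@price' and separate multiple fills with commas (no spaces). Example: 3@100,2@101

After op 1 [order #1] limit_buy(price=100, qty=10): fills=none; bids=[#1:10@100] asks=[-]
After op 2 [order #2] limit_buy(price=96, qty=6): fills=none; bids=[#1:10@100 #2:6@96] asks=[-]
After op 3 [order #3] limit_buy(price=105, qty=7): fills=none; bids=[#3:7@105 #1:10@100 #2:6@96] asks=[-]
After op 4 [order #4] limit_buy(price=96, qty=3): fills=none; bids=[#3:7@105 #1:10@100 #2:6@96 #4:3@96] asks=[-]
After op 5 [order #5] limit_buy(price=97, qty=2): fills=none; bids=[#3:7@105 #1:10@100 #5:2@97 #2:6@96 #4:3@96] asks=[-]
After op 6 [order #6] limit_buy(price=98, qty=5): fills=none; bids=[#3:7@105 #1:10@100 #6:5@98 #5:2@97 #2:6@96 #4:3@96] asks=[-]
After op 7 cancel(order #5): fills=none; bids=[#3:7@105 #1:10@100 #6:5@98 #2:6@96 #4:3@96] asks=[-]
After op 8 [order #7] limit_sell(price=96, qty=1): fills=#3x#7:1@105; bids=[#3:6@105 #1:10@100 #6:5@98 #2:6@96 #4:3@96] asks=[-]
After op 9 [order #8] limit_buy(price=98, qty=5): fills=none; bids=[#3:6@105 #1:10@100 #6:5@98 #8:5@98 #2:6@96 #4:3@96] asks=[-]

Answer: 1@105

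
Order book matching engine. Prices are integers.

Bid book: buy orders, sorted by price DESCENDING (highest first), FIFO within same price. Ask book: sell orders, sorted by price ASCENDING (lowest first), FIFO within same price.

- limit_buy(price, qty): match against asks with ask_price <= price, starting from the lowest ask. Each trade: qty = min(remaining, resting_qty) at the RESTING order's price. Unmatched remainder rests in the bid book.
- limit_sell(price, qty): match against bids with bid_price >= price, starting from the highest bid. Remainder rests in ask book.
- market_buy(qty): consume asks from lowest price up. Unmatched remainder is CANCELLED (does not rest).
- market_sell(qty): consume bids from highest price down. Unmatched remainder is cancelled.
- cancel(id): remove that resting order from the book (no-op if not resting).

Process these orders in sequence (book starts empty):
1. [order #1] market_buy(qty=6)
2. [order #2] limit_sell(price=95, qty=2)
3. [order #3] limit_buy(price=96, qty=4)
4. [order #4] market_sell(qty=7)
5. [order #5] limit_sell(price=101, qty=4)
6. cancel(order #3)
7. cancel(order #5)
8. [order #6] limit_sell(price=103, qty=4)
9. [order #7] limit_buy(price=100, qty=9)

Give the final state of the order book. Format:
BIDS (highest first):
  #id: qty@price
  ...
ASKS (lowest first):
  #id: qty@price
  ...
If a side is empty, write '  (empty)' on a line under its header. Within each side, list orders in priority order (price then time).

Answer: BIDS (highest first):
  #7: 9@100
ASKS (lowest first):
  #6: 4@103

Derivation:
After op 1 [order #1] market_buy(qty=6): fills=none; bids=[-] asks=[-]
After op 2 [order #2] limit_sell(price=95, qty=2): fills=none; bids=[-] asks=[#2:2@95]
After op 3 [order #3] limit_buy(price=96, qty=4): fills=#3x#2:2@95; bids=[#3:2@96] asks=[-]
After op 4 [order #4] market_sell(qty=7): fills=#3x#4:2@96; bids=[-] asks=[-]
After op 5 [order #5] limit_sell(price=101, qty=4): fills=none; bids=[-] asks=[#5:4@101]
After op 6 cancel(order #3): fills=none; bids=[-] asks=[#5:4@101]
After op 7 cancel(order #5): fills=none; bids=[-] asks=[-]
After op 8 [order #6] limit_sell(price=103, qty=4): fills=none; bids=[-] asks=[#6:4@103]
After op 9 [order #7] limit_buy(price=100, qty=9): fills=none; bids=[#7:9@100] asks=[#6:4@103]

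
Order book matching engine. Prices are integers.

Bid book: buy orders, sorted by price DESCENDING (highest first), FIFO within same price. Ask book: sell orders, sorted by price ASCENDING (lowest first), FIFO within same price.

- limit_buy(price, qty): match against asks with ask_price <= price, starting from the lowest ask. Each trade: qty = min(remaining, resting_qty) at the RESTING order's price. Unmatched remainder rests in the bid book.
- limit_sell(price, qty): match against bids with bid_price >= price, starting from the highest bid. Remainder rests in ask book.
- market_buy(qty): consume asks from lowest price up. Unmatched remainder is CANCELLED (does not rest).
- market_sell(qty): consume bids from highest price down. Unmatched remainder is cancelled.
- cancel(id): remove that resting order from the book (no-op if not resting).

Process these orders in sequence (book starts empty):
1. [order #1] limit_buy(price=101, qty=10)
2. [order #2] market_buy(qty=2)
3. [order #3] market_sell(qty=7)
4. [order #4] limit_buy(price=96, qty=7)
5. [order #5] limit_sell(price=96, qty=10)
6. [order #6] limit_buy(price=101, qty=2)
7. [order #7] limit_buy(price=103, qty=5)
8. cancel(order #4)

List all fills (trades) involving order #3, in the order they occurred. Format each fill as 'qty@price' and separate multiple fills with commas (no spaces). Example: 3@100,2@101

Answer: 7@101

Derivation:
After op 1 [order #1] limit_buy(price=101, qty=10): fills=none; bids=[#1:10@101] asks=[-]
After op 2 [order #2] market_buy(qty=2): fills=none; bids=[#1:10@101] asks=[-]
After op 3 [order #3] market_sell(qty=7): fills=#1x#3:7@101; bids=[#1:3@101] asks=[-]
After op 4 [order #4] limit_buy(price=96, qty=7): fills=none; bids=[#1:3@101 #4:7@96] asks=[-]
After op 5 [order #5] limit_sell(price=96, qty=10): fills=#1x#5:3@101 #4x#5:7@96; bids=[-] asks=[-]
After op 6 [order #6] limit_buy(price=101, qty=2): fills=none; bids=[#6:2@101] asks=[-]
After op 7 [order #7] limit_buy(price=103, qty=5): fills=none; bids=[#7:5@103 #6:2@101] asks=[-]
After op 8 cancel(order #4): fills=none; bids=[#7:5@103 #6:2@101] asks=[-]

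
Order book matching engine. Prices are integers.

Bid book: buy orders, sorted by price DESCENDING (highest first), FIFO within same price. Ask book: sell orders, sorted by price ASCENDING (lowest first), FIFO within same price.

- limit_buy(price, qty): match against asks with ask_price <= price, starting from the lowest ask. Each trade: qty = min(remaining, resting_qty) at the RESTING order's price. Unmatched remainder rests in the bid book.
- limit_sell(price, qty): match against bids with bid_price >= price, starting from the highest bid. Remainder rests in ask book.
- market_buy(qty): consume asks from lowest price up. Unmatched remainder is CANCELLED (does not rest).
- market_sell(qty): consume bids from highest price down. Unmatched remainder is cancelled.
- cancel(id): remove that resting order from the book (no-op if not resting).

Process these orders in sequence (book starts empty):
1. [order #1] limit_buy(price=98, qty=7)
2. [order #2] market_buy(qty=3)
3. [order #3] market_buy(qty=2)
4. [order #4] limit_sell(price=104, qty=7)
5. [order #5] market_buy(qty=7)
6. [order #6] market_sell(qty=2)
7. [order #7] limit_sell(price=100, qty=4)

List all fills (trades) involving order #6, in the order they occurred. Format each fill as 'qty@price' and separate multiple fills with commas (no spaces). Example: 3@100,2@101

Answer: 2@98

Derivation:
After op 1 [order #1] limit_buy(price=98, qty=7): fills=none; bids=[#1:7@98] asks=[-]
After op 2 [order #2] market_buy(qty=3): fills=none; bids=[#1:7@98] asks=[-]
After op 3 [order #3] market_buy(qty=2): fills=none; bids=[#1:7@98] asks=[-]
After op 4 [order #4] limit_sell(price=104, qty=7): fills=none; bids=[#1:7@98] asks=[#4:7@104]
After op 5 [order #5] market_buy(qty=7): fills=#5x#4:7@104; bids=[#1:7@98] asks=[-]
After op 6 [order #6] market_sell(qty=2): fills=#1x#6:2@98; bids=[#1:5@98] asks=[-]
After op 7 [order #7] limit_sell(price=100, qty=4): fills=none; bids=[#1:5@98] asks=[#7:4@100]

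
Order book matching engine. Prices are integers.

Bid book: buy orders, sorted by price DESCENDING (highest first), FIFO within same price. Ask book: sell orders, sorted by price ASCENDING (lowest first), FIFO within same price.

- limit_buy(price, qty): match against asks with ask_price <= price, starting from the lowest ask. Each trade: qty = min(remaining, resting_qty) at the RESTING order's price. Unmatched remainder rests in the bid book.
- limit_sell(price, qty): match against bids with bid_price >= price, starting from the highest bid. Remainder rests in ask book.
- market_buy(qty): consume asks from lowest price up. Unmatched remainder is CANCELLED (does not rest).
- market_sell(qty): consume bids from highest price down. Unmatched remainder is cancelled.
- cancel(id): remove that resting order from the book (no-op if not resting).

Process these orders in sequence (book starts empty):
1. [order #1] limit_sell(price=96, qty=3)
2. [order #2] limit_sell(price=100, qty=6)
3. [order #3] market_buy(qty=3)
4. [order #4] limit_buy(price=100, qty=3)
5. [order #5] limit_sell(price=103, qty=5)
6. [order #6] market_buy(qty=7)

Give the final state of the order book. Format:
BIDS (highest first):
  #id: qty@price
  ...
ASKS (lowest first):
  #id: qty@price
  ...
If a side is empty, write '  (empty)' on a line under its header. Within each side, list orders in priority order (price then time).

Answer: BIDS (highest first):
  (empty)
ASKS (lowest first):
  #5: 1@103

Derivation:
After op 1 [order #1] limit_sell(price=96, qty=3): fills=none; bids=[-] asks=[#1:3@96]
After op 2 [order #2] limit_sell(price=100, qty=6): fills=none; bids=[-] asks=[#1:3@96 #2:6@100]
After op 3 [order #3] market_buy(qty=3): fills=#3x#1:3@96; bids=[-] asks=[#2:6@100]
After op 4 [order #4] limit_buy(price=100, qty=3): fills=#4x#2:3@100; bids=[-] asks=[#2:3@100]
After op 5 [order #5] limit_sell(price=103, qty=5): fills=none; bids=[-] asks=[#2:3@100 #5:5@103]
After op 6 [order #6] market_buy(qty=7): fills=#6x#2:3@100 #6x#5:4@103; bids=[-] asks=[#5:1@103]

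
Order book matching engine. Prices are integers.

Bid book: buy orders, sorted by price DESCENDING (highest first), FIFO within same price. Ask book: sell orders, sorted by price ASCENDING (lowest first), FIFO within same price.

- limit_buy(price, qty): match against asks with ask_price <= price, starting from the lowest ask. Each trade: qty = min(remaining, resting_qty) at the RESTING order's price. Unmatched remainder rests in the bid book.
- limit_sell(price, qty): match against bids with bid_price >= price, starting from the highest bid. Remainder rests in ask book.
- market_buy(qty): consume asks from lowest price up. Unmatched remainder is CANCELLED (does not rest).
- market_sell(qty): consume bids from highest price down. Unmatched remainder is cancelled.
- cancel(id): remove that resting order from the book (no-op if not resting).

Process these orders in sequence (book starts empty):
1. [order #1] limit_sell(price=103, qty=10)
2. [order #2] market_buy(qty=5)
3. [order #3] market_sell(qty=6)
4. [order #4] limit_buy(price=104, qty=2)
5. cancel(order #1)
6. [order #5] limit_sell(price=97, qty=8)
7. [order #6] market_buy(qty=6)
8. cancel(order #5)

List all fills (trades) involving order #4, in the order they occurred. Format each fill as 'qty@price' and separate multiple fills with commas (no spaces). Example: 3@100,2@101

Answer: 2@103

Derivation:
After op 1 [order #1] limit_sell(price=103, qty=10): fills=none; bids=[-] asks=[#1:10@103]
After op 2 [order #2] market_buy(qty=5): fills=#2x#1:5@103; bids=[-] asks=[#1:5@103]
After op 3 [order #3] market_sell(qty=6): fills=none; bids=[-] asks=[#1:5@103]
After op 4 [order #4] limit_buy(price=104, qty=2): fills=#4x#1:2@103; bids=[-] asks=[#1:3@103]
After op 5 cancel(order #1): fills=none; bids=[-] asks=[-]
After op 6 [order #5] limit_sell(price=97, qty=8): fills=none; bids=[-] asks=[#5:8@97]
After op 7 [order #6] market_buy(qty=6): fills=#6x#5:6@97; bids=[-] asks=[#5:2@97]
After op 8 cancel(order #5): fills=none; bids=[-] asks=[-]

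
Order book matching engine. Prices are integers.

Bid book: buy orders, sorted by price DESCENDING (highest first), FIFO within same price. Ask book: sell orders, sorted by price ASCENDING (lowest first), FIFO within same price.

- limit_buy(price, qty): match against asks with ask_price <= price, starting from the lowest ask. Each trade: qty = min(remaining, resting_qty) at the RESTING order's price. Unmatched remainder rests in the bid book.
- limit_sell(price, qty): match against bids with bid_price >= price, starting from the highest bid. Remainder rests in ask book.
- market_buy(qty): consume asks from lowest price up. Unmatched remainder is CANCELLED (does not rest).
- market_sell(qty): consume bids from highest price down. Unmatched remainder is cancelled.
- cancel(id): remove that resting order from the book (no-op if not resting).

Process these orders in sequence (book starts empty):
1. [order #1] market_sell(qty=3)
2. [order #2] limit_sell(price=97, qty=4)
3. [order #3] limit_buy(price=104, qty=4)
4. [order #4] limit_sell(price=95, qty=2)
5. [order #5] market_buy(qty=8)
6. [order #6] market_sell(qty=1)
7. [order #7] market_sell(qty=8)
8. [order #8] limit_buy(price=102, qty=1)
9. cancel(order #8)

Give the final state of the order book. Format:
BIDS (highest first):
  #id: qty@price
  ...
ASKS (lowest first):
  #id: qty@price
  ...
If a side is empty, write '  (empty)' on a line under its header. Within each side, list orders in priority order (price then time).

Answer: BIDS (highest first):
  (empty)
ASKS (lowest first):
  (empty)

Derivation:
After op 1 [order #1] market_sell(qty=3): fills=none; bids=[-] asks=[-]
After op 2 [order #2] limit_sell(price=97, qty=4): fills=none; bids=[-] asks=[#2:4@97]
After op 3 [order #3] limit_buy(price=104, qty=4): fills=#3x#2:4@97; bids=[-] asks=[-]
After op 4 [order #4] limit_sell(price=95, qty=2): fills=none; bids=[-] asks=[#4:2@95]
After op 5 [order #5] market_buy(qty=8): fills=#5x#4:2@95; bids=[-] asks=[-]
After op 6 [order #6] market_sell(qty=1): fills=none; bids=[-] asks=[-]
After op 7 [order #7] market_sell(qty=8): fills=none; bids=[-] asks=[-]
After op 8 [order #8] limit_buy(price=102, qty=1): fills=none; bids=[#8:1@102] asks=[-]
After op 9 cancel(order #8): fills=none; bids=[-] asks=[-]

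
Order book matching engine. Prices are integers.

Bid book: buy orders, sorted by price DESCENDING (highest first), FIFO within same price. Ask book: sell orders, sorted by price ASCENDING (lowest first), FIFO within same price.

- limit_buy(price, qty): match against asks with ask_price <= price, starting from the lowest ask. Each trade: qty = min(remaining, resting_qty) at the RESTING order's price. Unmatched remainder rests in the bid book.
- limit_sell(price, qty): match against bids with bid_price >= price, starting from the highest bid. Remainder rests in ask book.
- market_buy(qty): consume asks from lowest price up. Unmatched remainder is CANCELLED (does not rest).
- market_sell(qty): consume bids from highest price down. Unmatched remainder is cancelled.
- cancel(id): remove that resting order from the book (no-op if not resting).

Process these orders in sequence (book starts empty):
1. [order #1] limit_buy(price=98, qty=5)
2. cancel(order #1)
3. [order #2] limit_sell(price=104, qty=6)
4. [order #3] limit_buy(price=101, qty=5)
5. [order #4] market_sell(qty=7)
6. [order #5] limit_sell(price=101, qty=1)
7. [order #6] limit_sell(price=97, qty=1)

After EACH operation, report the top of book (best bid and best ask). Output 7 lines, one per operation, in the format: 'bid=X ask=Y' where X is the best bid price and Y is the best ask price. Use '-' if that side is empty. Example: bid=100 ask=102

After op 1 [order #1] limit_buy(price=98, qty=5): fills=none; bids=[#1:5@98] asks=[-]
After op 2 cancel(order #1): fills=none; bids=[-] asks=[-]
After op 3 [order #2] limit_sell(price=104, qty=6): fills=none; bids=[-] asks=[#2:6@104]
After op 4 [order #3] limit_buy(price=101, qty=5): fills=none; bids=[#3:5@101] asks=[#2:6@104]
After op 5 [order #4] market_sell(qty=7): fills=#3x#4:5@101; bids=[-] asks=[#2:6@104]
After op 6 [order #5] limit_sell(price=101, qty=1): fills=none; bids=[-] asks=[#5:1@101 #2:6@104]
After op 7 [order #6] limit_sell(price=97, qty=1): fills=none; bids=[-] asks=[#6:1@97 #5:1@101 #2:6@104]

Answer: bid=98 ask=-
bid=- ask=-
bid=- ask=104
bid=101 ask=104
bid=- ask=104
bid=- ask=101
bid=- ask=97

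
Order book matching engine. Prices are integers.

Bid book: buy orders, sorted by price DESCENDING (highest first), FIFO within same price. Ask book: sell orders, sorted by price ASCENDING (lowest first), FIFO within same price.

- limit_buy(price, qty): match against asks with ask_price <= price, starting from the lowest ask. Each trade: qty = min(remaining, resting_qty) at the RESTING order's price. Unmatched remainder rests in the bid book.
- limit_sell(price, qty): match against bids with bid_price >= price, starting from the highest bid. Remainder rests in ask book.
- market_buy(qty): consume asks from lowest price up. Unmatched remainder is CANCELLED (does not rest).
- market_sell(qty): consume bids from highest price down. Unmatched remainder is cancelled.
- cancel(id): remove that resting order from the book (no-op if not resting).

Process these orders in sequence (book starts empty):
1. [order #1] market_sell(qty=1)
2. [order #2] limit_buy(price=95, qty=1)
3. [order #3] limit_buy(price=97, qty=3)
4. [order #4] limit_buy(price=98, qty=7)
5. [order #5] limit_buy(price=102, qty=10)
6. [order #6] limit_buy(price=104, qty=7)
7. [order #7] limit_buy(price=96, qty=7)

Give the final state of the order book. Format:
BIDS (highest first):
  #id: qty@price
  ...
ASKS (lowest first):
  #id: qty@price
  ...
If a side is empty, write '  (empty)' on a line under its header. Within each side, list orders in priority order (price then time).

After op 1 [order #1] market_sell(qty=1): fills=none; bids=[-] asks=[-]
After op 2 [order #2] limit_buy(price=95, qty=1): fills=none; bids=[#2:1@95] asks=[-]
After op 3 [order #3] limit_buy(price=97, qty=3): fills=none; bids=[#3:3@97 #2:1@95] asks=[-]
After op 4 [order #4] limit_buy(price=98, qty=7): fills=none; bids=[#4:7@98 #3:3@97 #2:1@95] asks=[-]
After op 5 [order #5] limit_buy(price=102, qty=10): fills=none; bids=[#5:10@102 #4:7@98 #3:3@97 #2:1@95] asks=[-]
After op 6 [order #6] limit_buy(price=104, qty=7): fills=none; bids=[#6:7@104 #5:10@102 #4:7@98 #3:3@97 #2:1@95] asks=[-]
After op 7 [order #7] limit_buy(price=96, qty=7): fills=none; bids=[#6:7@104 #5:10@102 #4:7@98 #3:3@97 #7:7@96 #2:1@95] asks=[-]

Answer: BIDS (highest first):
  #6: 7@104
  #5: 10@102
  #4: 7@98
  #3: 3@97
  #7: 7@96
  #2: 1@95
ASKS (lowest first):
  (empty)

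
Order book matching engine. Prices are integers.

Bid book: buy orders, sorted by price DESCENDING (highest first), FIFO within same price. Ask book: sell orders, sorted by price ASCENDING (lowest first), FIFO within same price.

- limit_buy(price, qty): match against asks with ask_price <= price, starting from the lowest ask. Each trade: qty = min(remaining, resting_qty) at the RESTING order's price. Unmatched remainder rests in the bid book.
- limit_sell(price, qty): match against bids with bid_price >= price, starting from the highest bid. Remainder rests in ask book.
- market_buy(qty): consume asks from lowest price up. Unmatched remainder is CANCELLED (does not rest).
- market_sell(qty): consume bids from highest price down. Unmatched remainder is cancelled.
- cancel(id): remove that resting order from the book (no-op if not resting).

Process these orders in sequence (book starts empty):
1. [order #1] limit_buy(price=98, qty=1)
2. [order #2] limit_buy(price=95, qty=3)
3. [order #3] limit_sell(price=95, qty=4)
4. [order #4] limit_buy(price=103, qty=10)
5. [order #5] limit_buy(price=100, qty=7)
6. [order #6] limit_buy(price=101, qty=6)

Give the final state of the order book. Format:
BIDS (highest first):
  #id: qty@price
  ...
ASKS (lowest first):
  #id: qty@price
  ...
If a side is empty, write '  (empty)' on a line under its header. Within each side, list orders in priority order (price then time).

After op 1 [order #1] limit_buy(price=98, qty=1): fills=none; bids=[#1:1@98] asks=[-]
After op 2 [order #2] limit_buy(price=95, qty=3): fills=none; bids=[#1:1@98 #2:3@95] asks=[-]
After op 3 [order #3] limit_sell(price=95, qty=4): fills=#1x#3:1@98 #2x#3:3@95; bids=[-] asks=[-]
After op 4 [order #4] limit_buy(price=103, qty=10): fills=none; bids=[#4:10@103] asks=[-]
After op 5 [order #5] limit_buy(price=100, qty=7): fills=none; bids=[#4:10@103 #5:7@100] asks=[-]
After op 6 [order #6] limit_buy(price=101, qty=6): fills=none; bids=[#4:10@103 #6:6@101 #5:7@100] asks=[-]

Answer: BIDS (highest first):
  #4: 10@103
  #6: 6@101
  #5: 7@100
ASKS (lowest first):
  (empty)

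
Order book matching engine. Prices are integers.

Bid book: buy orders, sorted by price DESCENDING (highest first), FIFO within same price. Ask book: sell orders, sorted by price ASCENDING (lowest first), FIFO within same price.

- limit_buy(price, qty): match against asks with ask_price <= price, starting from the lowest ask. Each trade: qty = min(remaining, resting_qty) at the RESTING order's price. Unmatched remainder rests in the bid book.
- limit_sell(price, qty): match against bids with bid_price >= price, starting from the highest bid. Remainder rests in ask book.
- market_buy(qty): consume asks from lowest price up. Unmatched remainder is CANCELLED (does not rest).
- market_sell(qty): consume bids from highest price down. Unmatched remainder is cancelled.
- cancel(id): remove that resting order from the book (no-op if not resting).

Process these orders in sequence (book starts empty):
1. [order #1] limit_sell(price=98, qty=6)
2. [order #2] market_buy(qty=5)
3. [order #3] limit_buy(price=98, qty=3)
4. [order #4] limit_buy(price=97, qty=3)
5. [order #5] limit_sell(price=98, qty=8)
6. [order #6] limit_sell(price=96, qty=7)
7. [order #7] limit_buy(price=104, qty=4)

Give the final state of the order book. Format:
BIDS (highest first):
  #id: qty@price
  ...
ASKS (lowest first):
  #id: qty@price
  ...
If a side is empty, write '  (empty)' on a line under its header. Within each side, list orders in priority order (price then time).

Answer: BIDS (highest first):
  (empty)
ASKS (lowest first):
  #5: 6@98

Derivation:
After op 1 [order #1] limit_sell(price=98, qty=6): fills=none; bids=[-] asks=[#1:6@98]
After op 2 [order #2] market_buy(qty=5): fills=#2x#1:5@98; bids=[-] asks=[#1:1@98]
After op 3 [order #3] limit_buy(price=98, qty=3): fills=#3x#1:1@98; bids=[#3:2@98] asks=[-]
After op 4 [order #4] limit_buy(price=97, qty=3): fills=none; bids=[#3:2@98 #4:3@97] asks=[-]
After op 5 [order #5] limit_sell(price=98, qty=8): fills=#3x#5:2@98; bids=[#4:3@97] asks=[#5:6@98]
After op 6 [order #6] limit_sell(price=96, qty=7): fills=#4x#6:3@97; bids=[-] asks=[#6:4@96 #5:6@98]
After op 7 [order #7] limit_buy(price=104, qty=4): fills=#7x#6:4@96; bids=[-] asks=[#5:6@98]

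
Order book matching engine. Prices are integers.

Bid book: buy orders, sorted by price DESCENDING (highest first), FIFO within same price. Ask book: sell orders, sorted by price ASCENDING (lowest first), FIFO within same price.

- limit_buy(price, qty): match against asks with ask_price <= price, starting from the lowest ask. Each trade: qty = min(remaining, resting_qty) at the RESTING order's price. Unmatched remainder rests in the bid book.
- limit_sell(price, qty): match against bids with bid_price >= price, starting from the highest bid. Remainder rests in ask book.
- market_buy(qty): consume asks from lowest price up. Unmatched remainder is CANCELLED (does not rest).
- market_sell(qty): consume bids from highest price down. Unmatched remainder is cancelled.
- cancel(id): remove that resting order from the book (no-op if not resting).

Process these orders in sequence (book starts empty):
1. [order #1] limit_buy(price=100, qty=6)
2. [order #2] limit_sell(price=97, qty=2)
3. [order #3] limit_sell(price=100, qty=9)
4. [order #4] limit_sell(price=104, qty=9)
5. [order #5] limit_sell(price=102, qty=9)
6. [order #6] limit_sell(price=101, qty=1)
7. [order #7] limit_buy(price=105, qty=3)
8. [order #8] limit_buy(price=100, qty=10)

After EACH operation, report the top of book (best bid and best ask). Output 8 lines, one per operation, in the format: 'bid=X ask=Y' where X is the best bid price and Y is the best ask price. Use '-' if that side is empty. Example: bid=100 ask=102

After op 1 [order #1] limit_buy(price=100, qty=6): fills=none; bids=[#1:6@100] asks=[-]
After op 2 [order #2] limit_sell(price=97, qty=2): fills=#1x#2:2@100; bids=[#1:4@100] asks=[-]
After op 3 [order #3] limit_sell(price=100, qty=9): fills=#1x#3:4@100; bids=[-] asks=[#3:5@100]
After op 4 [order #4] limit_sell(price=104, qty=9): fills=none; bids=[-] asks=[#3:5@100 #4:9@104]
After op 5 [order #5] limit_sell(price=102, qty=9): fills=none; bids=[-] asks=[#3:5@100 #5:9@102 #4:9@104]
After op 6 [order #6] limit_sell(price=101, qty=1): fills=none; bids=[-] asks=[#3:5@100 #6:1@101 #5:9@102 #4:9@104]
After op 7 [order #7] limit_buy(price=105, qty=3): fills=#7x#3:3@100; bids=[-] asks=[#3:2@100 #6:1@101 #5:9@102 #4:9@104]
After op 8 [order #8] limit_buy(price=100, qty=10): fills=#8x#3:2@100; bids=[#8:8@100] asks=[#6:1@101 #5:9@102 #4:9@104]

Answer: bid=100 ask=-
bid=100 ask=-
bid=- ask=100
bid=- ask=100
bid=- ask=100
bid=- ask=100
bid=- ask=100
bid=100 ask=101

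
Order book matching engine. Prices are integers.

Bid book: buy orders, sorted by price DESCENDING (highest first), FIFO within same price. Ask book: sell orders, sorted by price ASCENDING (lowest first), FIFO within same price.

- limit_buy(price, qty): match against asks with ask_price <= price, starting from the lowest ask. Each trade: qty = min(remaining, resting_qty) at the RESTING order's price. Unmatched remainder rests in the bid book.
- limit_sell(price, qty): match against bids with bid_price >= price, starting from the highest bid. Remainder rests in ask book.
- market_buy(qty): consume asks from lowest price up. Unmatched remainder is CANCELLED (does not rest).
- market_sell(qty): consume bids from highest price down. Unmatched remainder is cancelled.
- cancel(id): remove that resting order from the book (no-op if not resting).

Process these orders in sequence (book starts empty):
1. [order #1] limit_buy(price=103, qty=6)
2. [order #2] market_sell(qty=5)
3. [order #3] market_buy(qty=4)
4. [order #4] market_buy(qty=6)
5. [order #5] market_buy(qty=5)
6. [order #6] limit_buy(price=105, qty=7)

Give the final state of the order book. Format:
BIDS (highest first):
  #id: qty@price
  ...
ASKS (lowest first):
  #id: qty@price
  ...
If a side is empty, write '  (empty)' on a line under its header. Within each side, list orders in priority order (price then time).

After op 1 [order #1] limit_buy(price=103, qty=6): fills=none; bids=[#1:6@103] asks=[-]
After op 2 [order #2] market_sell(qty=5): fills=#1x#2:5@103; bids=[#1:1@103] asks=[-]
After op 3 [order #3] market_buy(qty=4): fills=none; bids=[#1:1@103] asks=[-]
After op 4 [order #4] market_buy(qty=6): fills=none; bids=[#1:1@103] asks=[-]
After op 5 [order #5] market_buy(qty=5): fills=none; bids=[#1:1@103] asks=[-]
After op 6 [order #6] limit_buy(price=105, qty=7): fills=none; bids=[#6:7@105 #1:1@103] asks=[-]

Answer: BIDS (highest first):
  #6: 7@105
  #1: 1@103
ASKS (lowest first):
  (empty)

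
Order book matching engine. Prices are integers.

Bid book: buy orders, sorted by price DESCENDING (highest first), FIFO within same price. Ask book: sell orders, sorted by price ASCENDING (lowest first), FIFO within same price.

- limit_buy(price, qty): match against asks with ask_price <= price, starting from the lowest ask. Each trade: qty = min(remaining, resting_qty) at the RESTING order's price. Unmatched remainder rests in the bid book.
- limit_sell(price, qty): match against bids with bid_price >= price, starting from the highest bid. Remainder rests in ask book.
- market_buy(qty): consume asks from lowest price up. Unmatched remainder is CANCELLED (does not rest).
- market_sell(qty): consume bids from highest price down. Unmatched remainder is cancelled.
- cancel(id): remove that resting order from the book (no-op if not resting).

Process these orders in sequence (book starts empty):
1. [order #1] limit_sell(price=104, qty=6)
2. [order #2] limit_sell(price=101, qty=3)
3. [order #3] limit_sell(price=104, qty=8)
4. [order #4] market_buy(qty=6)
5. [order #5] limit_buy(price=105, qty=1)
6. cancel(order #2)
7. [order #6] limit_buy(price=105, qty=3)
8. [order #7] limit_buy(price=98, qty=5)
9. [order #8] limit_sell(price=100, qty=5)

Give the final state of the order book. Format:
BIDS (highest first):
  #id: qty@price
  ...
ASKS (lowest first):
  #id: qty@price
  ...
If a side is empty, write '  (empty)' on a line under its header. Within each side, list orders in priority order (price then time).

Answer: BIDS (highest first):
  #7: 5@98
ASKS (lowest first):
  #8: 5@100
  #3: 7@104

Derivation:
After op 1 [order #1] limit_sell(price=104, qty=6): fills=none; bids=[-] asks=[#1:6@104]
After op 2 [order #2] limit_sell(price=101, qty=3): fills=none; bids=[-] asks=[#2:3@101 #1:6@104]
After op 3 [order #3] limit_sell(price=104, qty=8): fills=none; bids=[-] asks=[#2:3@101 #1:6@104 #3:8@104]
After op 4 [order #4] market_buy(qty=6): fills=#4x#2:3@101 #4x#1:3@104; bids=[-] asks=[#1:3@104 #3:8@104]
After op 5 [order #5] limit_buy(price=105, qty=1): fills=#5x#1:1@104; bids=[-] asks=[#1:2@104 #3:8@104]
After op 6 cancel(order #2): fills=none; bids=[-] asks=[#1:2@104 #3:8@104]
After op 7 [order #6] limit_buy(price=105, qty=3): fills=#6x#1:2@104 #6x#3:1@104; bids=[-] asks=[#3:7@104]
After op 8 [order #7] limit_buy(price=98, qty=5): fills=none; bids=[#7:5@98] asks=[#3:7@104]
After op 9 [order #8] limit_sell(price=100, qty=5): fills=none; bids=[#7:5@98] asks=[#8:5@100 #3:7@104]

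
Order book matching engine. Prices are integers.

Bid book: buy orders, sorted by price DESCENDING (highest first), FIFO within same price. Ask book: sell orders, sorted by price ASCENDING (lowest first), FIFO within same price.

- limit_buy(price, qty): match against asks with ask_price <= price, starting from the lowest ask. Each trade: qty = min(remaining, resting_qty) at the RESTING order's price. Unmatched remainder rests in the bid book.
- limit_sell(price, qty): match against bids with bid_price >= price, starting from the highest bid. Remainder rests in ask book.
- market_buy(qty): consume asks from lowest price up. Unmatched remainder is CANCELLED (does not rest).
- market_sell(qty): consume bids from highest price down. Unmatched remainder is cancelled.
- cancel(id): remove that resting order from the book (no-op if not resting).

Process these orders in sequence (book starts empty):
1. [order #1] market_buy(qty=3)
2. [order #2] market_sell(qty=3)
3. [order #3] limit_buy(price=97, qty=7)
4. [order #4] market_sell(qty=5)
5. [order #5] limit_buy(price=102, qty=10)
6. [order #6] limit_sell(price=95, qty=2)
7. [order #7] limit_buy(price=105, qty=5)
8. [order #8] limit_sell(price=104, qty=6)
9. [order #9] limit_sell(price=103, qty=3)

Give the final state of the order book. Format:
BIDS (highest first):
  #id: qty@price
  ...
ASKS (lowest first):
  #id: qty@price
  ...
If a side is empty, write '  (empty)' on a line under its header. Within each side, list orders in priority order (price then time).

After op 1 [order #1] market_buy(qty=3): fills=none; bids=[-] asks=[-]
After op 2 [order #2] market_sell(qty=3): fills=none; bids=[-] asks=[-]
After op 3 [order #3] limit_buy(price=97, qty=7): fills=none; bids=[#3:7@97] asks=[-]
After op 4 [order #4] market_sell(qty=5): fills=#3x#4:5@97; bids=[#3:2@97] asks=[-]
After op 5 [order #5] limit_buy(price=102, qty=10): fills=none; bids=[#5:10@102 #3:2@97] asks=[-]
After op 6 [order #6] limit_sell(price=95, qty=2): fills=#5x#6:2@102; bids=[#5:8@102 #3:2@97] asks=[-]
After op 7 [order #7] limit_buy(price=105, qty=5): fills=none; bids=[#7:5@105 #5:8@102 #3:2@97] asks=[-]
After op 8 [order #8] limit_sell(price=104, qty=6): fills=#7x#8:5@105; bids=[#5:8@102 #3:2@97] asks=[#8:1@104]
After op 9 [order #9] limit_sell(price=103, qty=3): fills=none; bids=[#5:8@102 #3:2@97] asks=[#9:3@103 #8:1@104]

Answer: BIDS (highest first):
  #5: 8@102
  #3: 2@97
ASKS (lowest first):
  #9: 3@103
  #8: 1@104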